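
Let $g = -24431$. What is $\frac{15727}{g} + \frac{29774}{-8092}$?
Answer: $- \frac{427335739}{98847826} \approx -4.3232$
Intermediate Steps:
$\frac{15727}{g} + \frac{29774}{-8092} = \frac{15727}{-24431} + \frac{29774}{-8092} = 15727 \left(- \frac{1}{24431}\right) + 29774 \left(- \frac{1}{8092}\right) = - \frac{15727}{24431} - \frac{14887}{4046} = - \frac{427335739}{98847826}$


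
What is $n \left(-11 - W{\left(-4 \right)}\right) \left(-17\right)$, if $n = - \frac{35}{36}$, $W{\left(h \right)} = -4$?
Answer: $- \frac{4165}{36} \approx -115.69$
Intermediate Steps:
$n = - \frac{35}{36}$ ($n = \left(-35\right) \frac{1}{36} = - \frac{35}{36} \approx -0.97222$)
$n \left(-11 - W{\left(-4 \right)}\right) \left(-17\right) = - \frac{35 \left(-11 - -4\right)}{36} \left(-17\right) = - \frac{35 \left(-11 + 4\right)}{36} \left(-17\right) = \left(- \frac{35}{36}\right) \left(-7\right) \left(-17\right) = \frac{245}{36} \left(-17\right) = - \frac{4165}{36}$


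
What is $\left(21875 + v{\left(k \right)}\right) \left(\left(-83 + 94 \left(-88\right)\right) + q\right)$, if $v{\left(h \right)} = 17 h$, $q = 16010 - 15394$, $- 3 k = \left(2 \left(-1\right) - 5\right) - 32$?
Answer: $-171000944$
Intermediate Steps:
$k = 13$ ($k = - \frac{\left(2 \left(-1\right) - 5\right) - 32}{3} = - \frac{\left(-2 - 5\right) - 32}{3} = - \frac{-7 - 32}{3} = \left(- \frac{1}{3}\right) \left(-39\right) = 13$)
$q = 616$ ($q = 16010 - 15394 = 616$)
$\left(21875 + v{\left(k \right)}\right) \left(\left(-83 + 94 \left(-88\right)\right) + q\right) = \left(21875 + 17 \cdot 13\right) \left(\left(-83 + 94 \left(-88\right)\right) + 616\right) = \left(21875 + 221\right) \left(\left(-83 - 8272\right) + 616\right) = 22096 \left(-8355 + 616\right) = 22096 \left(-7739\right) = -171000944$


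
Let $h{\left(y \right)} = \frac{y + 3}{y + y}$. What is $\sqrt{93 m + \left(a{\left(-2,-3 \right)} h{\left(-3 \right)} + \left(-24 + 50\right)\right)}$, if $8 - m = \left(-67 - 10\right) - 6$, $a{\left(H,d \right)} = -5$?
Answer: $\sqrt{8489} \approx 92.136$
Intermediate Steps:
$m = 91$ ($m = 8 - \left(\left(-67 - 10\right) - 6\right) = 8 - \left(-77 - 6\right) = 8 - -83 = 8 + 83 = 91$)
$h{\left(y \right)} = \frac{3 + y}{2 y}$
$\sqrt{93 m + \left(a{\left(-2,-3 \right)} h{\left(-3 \right)} + \left(-24 + 50\right)\right)} = \sqrt{93 \cdot 91 + \left(- 5 \frac{3 - 3}{2 \left(-3\right)} + \left(-24 + 50\right)\right)} = \sqrt{8463 + \left(- 5 \cdot \frac{1}{2} \left(- \frac{1}{3}\right) 0 + 26\right)} = \sqrt{8463 + \left(\left(-5\right) 0 + 26\right)} = \sqrt{8463 + \left(0 + 26\right)} = \sqrt{8463 + 26} = \sqrt{8489}$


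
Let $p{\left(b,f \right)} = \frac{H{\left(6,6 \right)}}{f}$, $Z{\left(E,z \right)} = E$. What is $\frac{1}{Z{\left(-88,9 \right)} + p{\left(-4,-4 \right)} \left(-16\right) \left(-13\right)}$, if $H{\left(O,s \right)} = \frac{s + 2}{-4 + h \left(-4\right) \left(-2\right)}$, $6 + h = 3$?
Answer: $- \frac{7}{512} \approx -0.013672$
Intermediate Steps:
$h = -3$ ($h = -6 + 3 = -3$)
$H{\left(O,s \right)} = - \frac{1}{14} - \frac{s}{28}$ ($H{\left(O,s \right)} = \frac{s + 2}{-4 + \left(-3\right) \left(-4\right) \left(-2\right)} = \frac{2 + s}{-4 + 12 \left(-2\right)} = \frac{2 + s}{-4 - 24} = \frac{2 + s}{-28} = \left(2 + s\right) \left(- \frac{1}{28}\right) = - \frac{1}{14} - \frac{s}{28}$)
$p{\left(b,f \right)} = - \frac{2}{7 f}$ ($p{\left(b,f \right)} = \frac{- \frac{1}{14} - \frac{3}{14}}{f} = - \frac{2}{7 f}$)
$\frac{1}{Z{\left(-88,9 \right)} + p{\left(-4,-4 \right)} \left(-16\right) \left(-13\right)} = \frac{1}{-88 + - \frac{2}{7 \left(-4\right)} \left(-16\right) \left(-13\right)} = \frac{1}{-88 + \left(- \frac{2}{7}\right) \left(- \frac{1}{4}\right) \left(-16\right) \left(-13\right)} = \frac{1}{-88 + \frac{1}{14} \left(-16\right) \left(-13\right)} = \frac{1}{-88 - - \frac{104}{7}} = \frac{1}{-88 + \frac{104}{7}} = \frac{1}{- \frac{512}{7}} = - \frac{7}{512}$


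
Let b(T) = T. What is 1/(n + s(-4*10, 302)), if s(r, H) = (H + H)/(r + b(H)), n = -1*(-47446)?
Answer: 131/6215728 ≈ 2.1076e-5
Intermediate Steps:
n = 47446
s(r, H) = 2*H/(H + r) (s(r, H) = (H + H)/(r + H) = (2*H)/(H + r) = 2*H/(H + r))
1/(n + s(-4*10, 302)) = 1/(47446 + 2*302/(302 - 4*10)) = 1/(47446 + 2*302/(302 - 40)) = 1/(47446 + 2*302/262) = 1/(47446 + 2*302*(1/262)) = 1/(47446 + 302/131) = 1/(6215728/131) = 131/6215728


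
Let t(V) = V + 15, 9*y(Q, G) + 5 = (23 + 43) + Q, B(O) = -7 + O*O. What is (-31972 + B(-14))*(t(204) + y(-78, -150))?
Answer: -62103982/9 ≈ -6.9004e+6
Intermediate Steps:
B(O) = -7 + O**2
y(Q, G) = 61/9 + Q/9 (y(Q, G) = -5/9 + ((23 + 43) + Q)/9 = -5/9 + (66 + Q)/9 = -5/9 + (22/3 + Q/9) = 61/9 + Q/9)
t(V) = 15 + V
(-31972 + B(-14))*(t(204) + y(-78, -150)) = (-31972 + (-7 + (-14)**2))*((15 + 204) + (61/9 + (1/9)*(-78))) = (-31972 + (-7 + 196))*(219 + (61/9 - 26/3)) = (-31972 + 189)*(219 - 17/9) = -31783*1954/9 = -62103982/9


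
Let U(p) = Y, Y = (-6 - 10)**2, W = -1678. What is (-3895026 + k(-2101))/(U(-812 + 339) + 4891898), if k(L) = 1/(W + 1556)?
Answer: -475193173/596842788 ≈ -0.79618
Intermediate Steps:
Y = 256 (Y = (-16)**2 = 256)
U(p) = 256
k(L) = -1/122 (k(L) = 1/(-1678 + 1556) = 1/(-122) = -1/122)
(-3895026 + k(-2101))/(U(-812 + 339) + 4891898) = (-3895026 - 1/122)/(256 + 4891898) = -475193173/122/4892154 = -475193173/122*1/4892154 = -475193173/596842788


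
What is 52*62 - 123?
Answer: 3101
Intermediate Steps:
52*62 - 123 = 3224 - 123 = 3101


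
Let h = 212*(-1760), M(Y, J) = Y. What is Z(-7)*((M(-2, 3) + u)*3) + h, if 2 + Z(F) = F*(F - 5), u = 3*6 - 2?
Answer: -369676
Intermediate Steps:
u = 16 (u = 18 - 2 = 16)
Z(F) = -2 + F*(-5 + F) (Z(F) = -2 + F*(F - 5) = -2 + F*(-5 + F))
h = -373120
Z(-7)*((M(-2, 3) + u)*3) + h = (-2 + (-7)² - 5*(-7))*((-2 + 16)*3) - 373120 = (-2 + 49 + 35)*(14*3) - 373120 = 82*42 - 373120 = 3444 - 373120 = -369676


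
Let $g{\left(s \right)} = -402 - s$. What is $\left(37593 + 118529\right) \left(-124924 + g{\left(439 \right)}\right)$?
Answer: $-19634683330$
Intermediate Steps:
$\left(37593 + 118529\right) \left(-124924 + g{\left(439 \right)}\right) = \left(37593 + 118529\right) \left(-124924 - 841\right) = 156122 \left(-124924 - 841\right) = 156122 \left(-125765\right) = -19634683330$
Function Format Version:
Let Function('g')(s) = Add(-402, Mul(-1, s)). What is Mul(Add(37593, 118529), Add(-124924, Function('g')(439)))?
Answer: -19634683330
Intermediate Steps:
Mul(Add(37593, 118529), Add(-124924, Function('g')(439))) = Mul(Add(37593, 118529), Add(-124924, Add(-402, Mul(-1, 439)))) = Mul(156122, Add(-124924, Add(-402, -439))) = Mul(156122, Add(-124924, -841)) = Mul(156122, -125765) = -19634683330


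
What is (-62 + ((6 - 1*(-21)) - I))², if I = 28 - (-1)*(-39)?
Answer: 576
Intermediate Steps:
I = -11 (I = 28 - 1*39 = 28 - 39 = -11)
(-62 + ((6 - 1*(-21)) - I))² = (-62 + ((6 - 1*(-21)) - 1*(-11)))² = (-62 + ((6 + 21) + 11))² = (-62 + (27 + 11))² = (-62 + 38)² = (-24)² = 576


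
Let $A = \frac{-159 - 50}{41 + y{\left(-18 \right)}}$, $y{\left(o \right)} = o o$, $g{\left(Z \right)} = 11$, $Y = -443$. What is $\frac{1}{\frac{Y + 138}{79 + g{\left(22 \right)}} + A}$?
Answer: $- \frac{6570}{26027} \approx -0.25243$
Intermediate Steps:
$y{\left(o \right)} = o^{2}$
$A = - \frac{209}{365}$ ($A = \frac{-159 - 50}{41 + \left(-18\right)^{2}} = - \frac{209}{41 + 324} = - \frac{209}{365} \approx -0.5726$)
$\frac{1}{\frac{Y + 138}{79 + g{\left(22 \right)}} + A} = \frac{1}{\frac{-443 + 138}{79 + 11} - \frac{209}{365}} = \frac{1}{- \frac{305}{90} - \frac{209}{365}} = \frac{1}{\left(-305\right) \frac{1}{90} - \frac{209}{365}} = \frac{1}{- \frac{61}{18} - \frac{209}{365}} = \frac{1}{- \frac{26027}{6570}} = - \frac{6570}{26027}$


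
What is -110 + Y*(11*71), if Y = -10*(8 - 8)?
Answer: -110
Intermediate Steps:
Y = 0 (Y = -10*0 = 0)
-110 + Y*(11*71) = -110 + 0*(11*71) = -110 + 0*781 = -110 + 0 = -110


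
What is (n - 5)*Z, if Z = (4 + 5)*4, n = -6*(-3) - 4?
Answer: 324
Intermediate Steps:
n = 14 (n = 18 - 4 = 14)
Z = 36 (Z = 9*4 = 36)
(n - 5)*Z = (14 - 5)*36 = 9*36 = 324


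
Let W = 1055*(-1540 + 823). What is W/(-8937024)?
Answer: 252145/2979008 ≈ 0.084641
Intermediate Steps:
W = -756435 (W = 1055*(-717) = -756435)
W/(-8937024) = -756435/(-8937024) = -756435*(-1/8937024) = 252145/2979008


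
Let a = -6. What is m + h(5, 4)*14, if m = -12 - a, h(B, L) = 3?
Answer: 36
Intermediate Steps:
m = -6 (m = -12 - 1*(-6) = -12 + 6 = -6)
m + h(5, 4)*14 = -6 + 3*14 = -6 + 42 = 36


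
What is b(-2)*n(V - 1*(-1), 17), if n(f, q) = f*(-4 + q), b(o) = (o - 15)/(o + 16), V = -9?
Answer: 884/7 ≈ 126.29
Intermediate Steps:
b(o) = (-15 + o)/(16 + o)
b(-2)*n(V - 1*(-1), 17) = ((-15 - 2)/(16 - 2))*((-9 - 1*(-1))*(-4 + 17)) = (-17/14)*((-9 + 1)*13) = ((1/14)*(-17))*(-8*13) = -17/14*(-104) = 884/7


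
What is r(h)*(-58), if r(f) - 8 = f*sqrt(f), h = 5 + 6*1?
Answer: -464 - 638*sqrt(11) ≈ -2580.0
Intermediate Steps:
h = 11 (h = 5 + 6 = 11)
r(f) = 8 + f**(3/2) (r(f) = 8 + f*sqrt(f) = 8 + f**(3/2))
r(h)*(-58) = (8 + 11**(3/2))*(-58) = (8 + 11*sqrt(11))*(-58) = -464 - 638*sqrt(11)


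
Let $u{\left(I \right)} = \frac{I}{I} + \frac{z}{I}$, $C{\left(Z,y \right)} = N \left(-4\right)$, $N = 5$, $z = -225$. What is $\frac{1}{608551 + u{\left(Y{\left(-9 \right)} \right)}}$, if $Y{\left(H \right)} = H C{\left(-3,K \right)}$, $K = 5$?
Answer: $\frac{4}{2434203} \approx 1.6432 \cdot 10^{-6}$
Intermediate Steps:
$C{\left(Z,y \right)} = -20$ ($C{\left(Z,y \right)} = 5 \left(-4\right) = -20$)
$Y{\left(H \right)} = - 20 H$ ($Y{\left(H \right)} = H \left(-20\right) = - 20 H$)
$u{\left(I \right)} = 1 - \frac{225}{I}$ ($u{\left(I \right)} = \frac{I}{I} - \frac{225}{I} = 1 - \frac{225}{I}$)
$\frac{1}{608551 + u{\left(Y{\left(-9 \right)} \right)}} = \frac{1}{608551 + \frac{-225 - -180}{\left(-20\right) \left(-9\right)}} = \frac{1}{608551 + \frac{-225 + 180}{180}} = \frac{1}{608551 + \frac{1}{180} \left(-45\right)} = \frac{1}{608551 - \frac{1}{4}} = \frac{1}{\frac{2434203}{4}} = \frac{4}{2434203}$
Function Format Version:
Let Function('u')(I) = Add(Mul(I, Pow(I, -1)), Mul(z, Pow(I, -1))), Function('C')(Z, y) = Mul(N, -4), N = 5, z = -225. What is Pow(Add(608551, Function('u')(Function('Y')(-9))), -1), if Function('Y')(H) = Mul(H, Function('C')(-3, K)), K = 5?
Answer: Rational(4, 2434203) ≈ 1.6432e-6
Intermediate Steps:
Function('C')(Z, y) = -20 (Function('C')(Z, y) = Mul(5, -4) = -20)
Function('Y')(H) = Mul(-20, H) (Function('Y')(H) = Mul(H, -20) = Mul(-20, H))
Function('u')(I) = Add(1, Mul(-225, Pow(I, -1))) (Function('u')(I) = Add(Mul(I, Pow(I, -1)), Mul(-225, Pow(I, -1))) = Add(1, Mul(-225, Pow(I, -1))))
Pow(Add(608551, Function('u')(Function('Y')(-9))), -1) = Pow(Add(608551, Mul(Pow(Mul(-20, -9), -1), Add(-225, Mul(-20, -9)))), -1) = Pow(Add(608551, Mul(Pow(180, -1), Add(-225, 180))), -1) = Pow(Add(608551, Mul(Rational(1, 180), -45)), -1) = Pow(Add(608551, Rational(-1, 4)), -1) = Pow(Rational(2434203, 4), -1) = Rational(4, 2434203)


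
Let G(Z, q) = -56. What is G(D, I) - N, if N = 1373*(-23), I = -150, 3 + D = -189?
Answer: 31523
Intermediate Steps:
D = -192 (D = -3 - 189 = -192)
N = -31579
G(D, I) - N = -56 - 1*(-31579) = -56 + 31579 = 31523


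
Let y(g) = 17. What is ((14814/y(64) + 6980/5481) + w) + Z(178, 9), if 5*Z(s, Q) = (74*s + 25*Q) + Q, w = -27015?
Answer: -10930181443/465885 ≈ -23461.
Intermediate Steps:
Z(s, Q) = 26*Q/5 + 74*s/5 (Z(s, Q) = ((74*s + 25*Q) + Q)/5 = ((25*Q + 74*s) + Q)/5 = (26*Q + 74*s)/5 = 26*Q/5 + 74*s/5)
((14814/y(64) + 6980/5481) + w) + Z(178, 9) = ((14814/17 + 6980/5481) - 27015) + ((26/5)*9 + (74/5)*178) = ((14814*(1/17) + 6980*(1/5481)) - 27015) + (234/5 + 13172/5) = ((14814/17 + 6980/5481) - 27015) + 13406/5 = (81314194/93177 - 27015) + 13406/5 = -2435862461/93177 + 13406/5 = -10930181443/465885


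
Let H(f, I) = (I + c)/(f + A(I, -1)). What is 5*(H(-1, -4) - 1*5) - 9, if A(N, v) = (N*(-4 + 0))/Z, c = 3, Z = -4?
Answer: -33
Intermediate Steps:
A(N, v) = N (A(N, v) = (N*(-4 + 0))/(-4) = (N*(-4))*(-¼) = -4*N*(-¼) = N)
H(f, I) = (3 + I)/(I + f) (H(f, I) = (I + 3)/(f + I) = (3 + I)/(I + f))
5*(H(-1, -4) - 1*5) - 9 = 5*((3 - 4)/(-4 - 1) - 1*5) - 9 = 5*(-1/(-5) - 5) - 9 = 5*(-⅕*(-1) - 5) - 9 = 5*(⅕ - 5) - 9 = 5*(-24/5) - 9 = -24 - 9 = -33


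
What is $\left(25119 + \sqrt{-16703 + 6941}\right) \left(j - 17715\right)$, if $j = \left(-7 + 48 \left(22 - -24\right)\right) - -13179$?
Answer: $-58652865 - 2335 i \sqrt{9762} \approx -5.8653 \cdot 10^{7} - 2.307 \cdot 10^{5} i$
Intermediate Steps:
$j = 15380$ ($j = \left(-7 + 48 \left(22 + 24\right)\right) + 13179 = \left(-7 + 48 \cdot 46\right) + 13179 = \left(-7 + 2208\right) + 13179 = 2201 + 13179 = 15380$)
$\left(25119 + \sqrt{-16703 + 6941}\right) \left(j - 17715\right) = \left(25119 + \sqrt{-16703 + 6941}\right) \left(15380 - 17715\right) = \left(25119 + \sqrt{-9762}\right) \left(-2335\right) = \left(25119 + i \sqrt{9762}\right) \left(-2335\right) = -58652865 - 2335 i \sqrt{9762}$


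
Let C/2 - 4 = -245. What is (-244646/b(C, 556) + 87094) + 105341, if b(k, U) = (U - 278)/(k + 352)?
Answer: 42650455/139 ≈ 3.0684e+5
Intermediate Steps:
C = -482 (C = 8 + 2*(-245) = 8 - 490 = -482)
b(k, U) = (-278 + U)/(352 + k)
(-244646/b(C, 556) + 87094) + 105341 = (-244646*(352 - 482)/(-278 + 556) + 87094) + 105341 = (-244646/(278/(-130)) + 87094) + 105341 = (-244646/((-1/130*278)) + 87094) + 105341 = (-244646/(-139/65) + 87094) + 105341 = (-244646*(-65/139) + 87094) + 105341 = (15901990/139 + 87094) + 105341 = 28008056/139 + 105341 = 42650455/139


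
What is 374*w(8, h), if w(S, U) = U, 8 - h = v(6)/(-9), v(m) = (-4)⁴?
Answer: 122672/9 ≈ 13630.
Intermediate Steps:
v(m) = 256
h = 328/9 (h = 8 - 256/(-9) = 8 - 256*(-1)/9 = 8 - 1*(-256/9) = 8 + 256/9 = 328/9 ≈ 36.444)
374*w(8, h) = 374*(328/9) = 122672/9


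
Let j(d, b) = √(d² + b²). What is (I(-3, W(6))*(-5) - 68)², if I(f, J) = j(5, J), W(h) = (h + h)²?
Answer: 523649 + 680*√20761 ≈ 6.2163e+5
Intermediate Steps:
W(h) = 4*h² (W(h) = (2*h)² = 4*h²)
j(d, b) = √(b² + d²)
I(f, J) = √(25 + J²) (I(f, J) = √(J² + 5²) = √(J² + 25) = √(25 + J²))
(I(-3, W(6))*(-5) - 68)² = (√(25 + (4*6²)²)*(-5) - 68)² = (√(25 + (4*36)²)*(-5) - 68)² = (√(25 + 144²)*(-5) - 68)² = (√(25 + 20736)*(-5) - 68)² = (√20761*(-5) - 68)² = (-5*√20761 - 68)² = (-68 - 5*√20761)²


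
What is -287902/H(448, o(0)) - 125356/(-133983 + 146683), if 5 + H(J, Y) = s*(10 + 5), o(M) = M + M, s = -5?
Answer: 91158173/25400 ≈ 3588.9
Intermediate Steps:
o(M) = 2*M
H(J, Y) = -80 (H(J, Y) = -5 - 5*(10 + 5) = -5 - 5*15 = -5 - 75 = -80)
-287902/H(448, o(0)) - 125356/(-133983 + 146683) = -287902/(-80) - 125356/(-133983 + 146683) = -287902*(-1/80) - 125356/12700 = 143951/40 - 125356*1/12700 = 143951/40 - 31339/3175 = 91158173/25400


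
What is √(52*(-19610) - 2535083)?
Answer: 7*I*√72547 ≈ 1885.4*I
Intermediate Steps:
√(52*(-19610) - 2535083) = √(-1019720 - 2535083) = √(-3554803) = 7*I*√72547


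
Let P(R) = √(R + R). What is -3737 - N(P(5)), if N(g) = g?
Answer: -3737 - √10 ≈ -3740.2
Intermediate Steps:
P(R) = √2*√R (P(R) = √(2*R) = √2*√R)
-3737 - N(P(5)) = -3737 - √2*√5 = -3737 - √10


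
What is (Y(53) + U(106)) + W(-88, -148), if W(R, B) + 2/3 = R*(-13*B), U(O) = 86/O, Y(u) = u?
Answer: -26912158/159 ≈ -1.6926e+5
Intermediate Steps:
W(R, B) = -2/3 - 13*B*R (W(R, B) = -2/3 + R*(-13*B) = -2/3 - 13*B*R)
(Y(53) + U(106)) + W(-88, -148) = (53 + 86/106) + (-2/3 - 13*(-148)*(-88)) = (53 + 86*(1/106)) + (-2/3 - 169312) = (53 + 43/53) - 507938/3 = 2852/53 - 507938/3 = -26912158/159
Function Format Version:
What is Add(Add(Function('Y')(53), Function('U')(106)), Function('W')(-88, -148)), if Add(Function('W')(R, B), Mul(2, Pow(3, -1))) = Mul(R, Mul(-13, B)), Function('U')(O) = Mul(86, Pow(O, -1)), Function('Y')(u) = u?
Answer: Rational(-26912158, 159) ≈ -1.6926e+5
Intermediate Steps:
Function('W')(R, B) = Add(Rational(-2, 3), Mul(-13, B, R)) (Function('W')(R, B) = Add(Rational(-2, 3), Mul(R, Mul(-13, B))) = Add(Rational(-2, 3), Mul(-13, B, R)))
Add(Add(Function('Y')(53), Function('U')(106)), Function('W')(-88, -148)) = Add(Add(53, Mul(86, Pow(106, -1))), Add(Rational(-2, 3), Mul(-13, -148, -88))) = Add(Add(53, Mul(86, Rational(1, 106))), Add(Rational(-2, 3), -169312)) = Add(Add(53, Rational(43, 53)), Rational(-507938, 3)) = Add(Rational(2852, 53), Rational(-507938, 3)) = Rational(-26912158, 159)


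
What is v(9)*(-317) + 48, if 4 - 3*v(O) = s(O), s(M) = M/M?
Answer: -269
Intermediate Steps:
s(M) = 1
v(O) = 1 (v(O) = 4/3 - ⅓*1 = 4/3 - ⅓ = 1)
v(9)*(-317) + 48 = 1*(-317) + 48 = -317 + 48 = -269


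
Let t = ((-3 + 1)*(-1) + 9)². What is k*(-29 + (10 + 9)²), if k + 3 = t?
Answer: 39176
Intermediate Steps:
t = 121 (t = (-2*(-1) + 9)² = (2 + 9)² = 11² = 121)
k = 118 (k = -3 + 121 = 118)
k*(-29 + (10 + 9)²) = 118*(-29 + (10 + 9)²) = 118*(-29 + 19²) = 118*(-29 + 361) = 118*332 = 39176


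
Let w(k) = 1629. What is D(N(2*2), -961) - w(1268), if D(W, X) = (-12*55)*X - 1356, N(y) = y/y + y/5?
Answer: 631275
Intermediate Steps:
N(y) = 1 + y/5 (N(y) = 1 + y*(1/5) = 1 + y/5)
D(W, X) = -1356 - 660*X (D(W, X) = -660*X - 1356 = -1356 - 660*X)
D(N(2*2), -961) - w(1268) = (-1356 - 660*(-961)) - 1*1629 = (-1356 + 634260) - 1629 = 632904 - 1629 = 631275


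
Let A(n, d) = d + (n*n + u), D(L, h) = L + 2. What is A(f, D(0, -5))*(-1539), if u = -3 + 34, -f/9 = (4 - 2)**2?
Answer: -2045331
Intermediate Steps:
D(L, h) = 2 + L
f = -36 (f = -9*(4 - 2)**2 = -9*2**2 = -9*4 = -36)
u = 31
A(n, d) = 31 + d + n**2 (A(n, d) = d + (n*n + 31) = d + (n**2 + 31) = d + (31 + n**2) = 31 + d + n**2)
A(f, D(0, -5))*(-1539) = (31 + (2 + 0) + (-36)**2)*(-1539) = (31 + 2 + 1296)*(-1539) = 1329*(-1539) = -2045331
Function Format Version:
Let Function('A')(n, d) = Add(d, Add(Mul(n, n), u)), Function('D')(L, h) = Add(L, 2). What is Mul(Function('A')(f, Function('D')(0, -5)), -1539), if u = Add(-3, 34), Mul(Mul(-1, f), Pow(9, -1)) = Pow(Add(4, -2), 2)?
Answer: -2045331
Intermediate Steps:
Function('D')(L, h) = Add(2, L)
f = -36 (f = Mul(-9, Pow(Add(4, -2), 2)) = Mul(-9, Pow(2, 2)) = Mul(-9, 4) = -36)
u = 31
Function('A')(n, d) = Add(31, d, Pow(n, 2)) (Function('A')(n, d) = Add(d, Add(Mul(n, n), 31)) = Add(d, Add(Pow(n, 2), 31)) = Add(d, Add(31, Pow(n, 2))) = Add(31, d, Pow(n, 2)))
Mul(Function('A')(f, Function('D')(0, -5)), -1539) = Mul(Add(31, Add(2, 0), Pow(-36, 2)), -1539) = Mul(Add(31, 2, 1296), -1539) = Mul(1329, -1539) = -2045331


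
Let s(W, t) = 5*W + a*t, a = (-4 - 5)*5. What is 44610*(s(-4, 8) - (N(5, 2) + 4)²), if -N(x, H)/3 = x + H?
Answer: -29844090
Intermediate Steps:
a = -45 (a = -9*5 = -45)
N(x, H) = -3*H - 3*x (N(x, H) = -3*(x + H) = -3*(H + x) = -3*H - 3*x)
s(W, t) = -45*t + 5*W (s(W, t) = 5*W - 45*t = -45*t + 5*W)
44610*(s(-4, 8) - (N(5, 2) + 4)²) = 44610*((-45*8 + 5*(-4)) - ((-3*2 - 3*5) + 4)²) = 44610*((-360 - 20) - ((-6 - 15) + 4)²) = 44610*(-380 - (-21 + 4)²) = 44610*(-380 - 1*(-17)²) = 44610*(-380 - 1*289) = 44610*(-380 - 289) = 44610*(-669) = -29844090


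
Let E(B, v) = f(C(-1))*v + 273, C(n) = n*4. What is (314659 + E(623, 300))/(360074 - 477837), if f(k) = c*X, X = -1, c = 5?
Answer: -313432/117763 ≈ -2.6615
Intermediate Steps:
C(n) = 4*n
f(k) = -5 (f(k) = 5*(-1) = -5)
E(B, v) = 273 - 5*v (E(B, v) = -5*v + 273 = 273 - 5*v)
(314659 + E(623, 300))/(360074 - 477837) = (314659 + (273 - 5*300))/(360074 - 477837) = (314659 + (273 - 1500))/(-117763) = (314659 - 1227)*(-1/117763) = 313432*(-1/117763) = -313432/117763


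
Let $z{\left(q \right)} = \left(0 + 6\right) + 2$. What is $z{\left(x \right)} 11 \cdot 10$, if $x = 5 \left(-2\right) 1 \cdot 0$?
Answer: $880$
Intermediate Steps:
$x = 0$ ($x = \left(-10\right) 1 \cdot 0 = \left(-10\right) 0 = 0$)
$z{\left(q \right)} = 8$ ($z{\left(q \right)} = 6 + 2 = 8$)
$z{\left(x \right)} 11 \cdot 10 = 8 \cdot 11 \cdot 10 = 88 \cdot 10 = 880$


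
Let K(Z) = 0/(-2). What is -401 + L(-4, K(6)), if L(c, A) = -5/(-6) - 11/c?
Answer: -4769/12 ≈ -397.42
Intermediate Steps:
K(Z) = 0 (K(Z) = 0*(-1/2) = 0)
L(c, A) = 5/6 - 11/c (L(c, A) = -5*(-1/6) - 11/c = 5/6 - 11/c)
-401 + L(-4, K(6)) = -401 + (5/6 - 11/(-4)) = -401 + (5/6 - 11*(-1/4)) = -401 + (5/6 + 11/4) = -401 + 43/12 = -4769/12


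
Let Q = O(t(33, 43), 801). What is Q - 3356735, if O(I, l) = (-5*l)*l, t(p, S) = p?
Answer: -6564740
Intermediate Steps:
O(I, l) = -5*l**2
Q = -3208005 (Q = -5*801**2 = -5*641601 = -3208005)
Q - 3356735 = -3208005 - 3356735 = -6564740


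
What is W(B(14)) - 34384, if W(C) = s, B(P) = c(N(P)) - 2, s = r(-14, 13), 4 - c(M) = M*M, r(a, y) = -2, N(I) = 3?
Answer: -34386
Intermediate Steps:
c(M) = 4 - M² (c(M) = 4 - M*M = 4 - M²)
s = -2
B(P) = -7 (B(P) = (4 - 1*3²) - 2 = (4 - 1*9) - 2 = (4 - 9) - 2 = -5 - 2 = -7)
W(C) = -2
W(B(14)) - 34384 = -2 - 34384 = -34386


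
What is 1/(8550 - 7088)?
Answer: 1/1462 ≈ 0.00068399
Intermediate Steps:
1/(8550 - 7088) = 1/1462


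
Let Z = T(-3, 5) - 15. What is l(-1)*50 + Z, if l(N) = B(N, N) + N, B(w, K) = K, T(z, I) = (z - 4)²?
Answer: -66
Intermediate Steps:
T(z, I) = (-4 + z)²
Z = 34 (Z = (-4 - 3)² - 15 = (-7)² - 15 = 49 - 15 = 34)
l(N) = 2*N (l(N) = N + N = 2*N)
l(-1)*50 + Z = (2*(-1))*50 + 34 = -2*50 + 34 = -100 + 34 = -66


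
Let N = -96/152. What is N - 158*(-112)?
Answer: 336212/19 ≈ 17695.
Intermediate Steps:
N = -12/19 (N = -96*1/152 = -12/19 ≈ -0.63158)
N - 158*(-112) = -12/19 - 158*(-112) = -12/19 + 17696 = 336212/19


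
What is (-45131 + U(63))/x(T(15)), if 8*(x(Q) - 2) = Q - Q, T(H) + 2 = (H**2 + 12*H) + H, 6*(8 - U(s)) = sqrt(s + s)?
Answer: -45123/2 - sqrt(14)/4 ≈ -22562.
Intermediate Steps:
U(s) = 8 - sqrt(2)*sqrt(s)/6 (U(s) = 8 - sqrt(s + s)/6 = 8 - sqrt(2)*sqrt(s)/6)
T(H) = -2 + H**2 + 13*H (T(H) = -2 + ((H**2 + 12*H) + H) = -2 + (H**2 + 13*H) = -2 + H**2 + 13*H)
x(Q) = 2 (x(Q) = 2 + (Q - Q)/8 = 2 + (1/8)*0 = 2 + 0 = 2)
(-45131 + U(63))/x(T(15)) = (-45131 + (8 - sqrt(2)*sqrt(63)/6))/2 = (-45131 + (8 - sqrt(2)*3*sqrt(7)/6))*(1/2) = (-45131 + (8 - sqrt(14)/2))*(1/2) = (-45123 - sqrt(14)/2)*(1/2) = -45123/2 - sqrt(14)/4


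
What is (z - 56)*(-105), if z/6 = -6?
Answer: 9660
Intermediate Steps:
z = -36 (z = 6*(-6) = -36)
(z - 56)*(-105) = (-36 - 56)*(-105) = -92*(-105) = 9660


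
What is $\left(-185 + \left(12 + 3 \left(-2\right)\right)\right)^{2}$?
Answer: $32041$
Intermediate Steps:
$\left(-185 + \left(12 + 3 \left(-2\right)\right)\right)^{2} = \left(-185 + \left(12 - 6\right)\right)^{2} = \left(-185 + 6\right)^{2} = \left(-179\right)^{2} = 32041$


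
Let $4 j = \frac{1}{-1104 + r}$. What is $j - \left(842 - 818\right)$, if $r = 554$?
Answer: $- \frac{52801}{2200} \approx -24.0$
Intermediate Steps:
$j = - \frac{1}{2200}$ ($j = \frac{1}{4 \left(-1104 + 554\right)} = \frac{1}{4 \left(-550\right)} = \frac{1}{4} \left(- \frac{1}{550}\right) = - \frac{1}{2200} \approx -0.00045455$)
$j - \left(842 - 818\right) = - \frac{1}{2200} - \left(842 - 818\right) = - \frac{1}{2200} - 24 = - \frac{52801}{2200}$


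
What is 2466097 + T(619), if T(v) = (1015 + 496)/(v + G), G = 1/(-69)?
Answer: 105327107129/42710 ≈ 2.4661e+6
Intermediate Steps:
G = -1/69 ≈ -0.014493
T(v) = 1511/(-1/69 + v) (T(v) = (1015 + 496)/(v - 1/69) = 1511/(-1/69 + v))
2466097 + T(619) = 2466097 + 104259/(-1 + 69*619) = 2466097 + 104259/(-1 + 42711) = 2466097 + 104259/42710 = 105327107129/42710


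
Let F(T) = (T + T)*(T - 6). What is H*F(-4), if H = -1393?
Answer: -111440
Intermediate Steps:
F(T) = 2*T*(-6 + T) (F(T) = (2*T)*(-6 + T) = 2*T*(-6 + T))
H*F(-4) = -2786*(-4)*(-6 - 4) = -2786*(-4)*(-10) = -1393*80 = -111440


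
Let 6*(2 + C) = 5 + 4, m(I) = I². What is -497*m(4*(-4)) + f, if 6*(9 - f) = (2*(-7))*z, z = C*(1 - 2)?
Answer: -763331/6 ≈ -1.2722e+5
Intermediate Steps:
C = -½ (C = -2 + (5 + 4)/6 = -2 + (⅙)*9 = -2 + 3/2 = -½ ≈ -0.50000)
z = ½ (z = -(1 - 2)/2 = -½*(-1) = ½ ≈ 0.50000)
f = 61/6 (f = 9 - 2*(-7)/(6*2) = 9 - (-7)/(3*2) = 9 - ⅙*(-7) = 9 + 7/6 = 61/6 ≈ 10.167)
-497*m(4*(-4)) + f = -497*(4*(-4))² + 61/6 = -497*(-16)² + 61/6 = -497*256 + 61/6 = -127232 + 61/6 = -763331/6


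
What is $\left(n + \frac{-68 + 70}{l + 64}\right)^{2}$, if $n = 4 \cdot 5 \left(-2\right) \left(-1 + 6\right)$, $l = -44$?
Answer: $\frac{3996001}{100} \approx 39960.0$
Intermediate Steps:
$n = -200$ ($n = 20 \left(-2\right) 5 = \left(-40\right) 5 = -200$)
$\left(n + \frac{-68 + 70}{l + 64}\right)^{2} = \left(-200 + \frac{-68 + 70}{-44 + 64}\right)^{2} = \left(-200 + \frac{2}{20}\right)^{2} = \left(-200 + 2 \cdot \frac{1}{20}\right)^{2} = \left(-200 + \frac{1}{10}\right)^{2} = \left(- \frac{1999}{10}\right)^{2} = \frac{3996001}{100}$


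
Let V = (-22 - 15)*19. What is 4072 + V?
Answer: 3369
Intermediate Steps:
V = -703 (V = -37*19 = -703)
4072 + V = 4072 - 703 = 3369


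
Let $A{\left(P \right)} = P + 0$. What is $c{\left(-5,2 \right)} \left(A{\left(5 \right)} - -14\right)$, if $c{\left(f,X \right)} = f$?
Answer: $-95$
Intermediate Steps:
$A{\left(P \right)} = P$
$c{\left(-5,2 \right)} \left(A{\left(5 \right)} - -14\right) = - 5 \left(5 - -14\right) = - 5 \left(5 + 14\right) = \left(-5\right) 19 = -95$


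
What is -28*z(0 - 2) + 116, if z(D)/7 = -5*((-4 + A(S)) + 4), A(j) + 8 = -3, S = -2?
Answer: -10664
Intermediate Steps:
A(j) = -11 (A(j) = -8 - 3 = -11)
z(D) = 385 (z(D) = 7*(-5*((-4 - 11) + 4)) = 7*(-5*(-15 + 4)) = 7*(-5*(-11)) = 7*55 = 385)
-28*z(0 - 2) + 116 = -28*385 + 116 = -10780 + 116 = -10664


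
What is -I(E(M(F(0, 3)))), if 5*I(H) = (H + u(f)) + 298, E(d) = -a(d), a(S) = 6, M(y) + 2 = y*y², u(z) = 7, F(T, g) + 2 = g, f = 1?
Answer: -299/5 ≈ -59.800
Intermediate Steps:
F(T, g) = -2 + g
M(y) = -2 + y³ (M(y) = -2 + y*y² = -2 + y³)
E(d) = -6 (E(d) = -1*6 = -6)
I(H) = 61 + H/5 (I(H) = ((H + 7) + 298)/5 = ((7 + H) + 298)/5 = (305 + H)/5 = 61 + H/5)
-I(E(M(F(0, 3)))) = -(61 + (⅕)*(-6)) = -(61 - 6/5) = -1*299/5 = -299/5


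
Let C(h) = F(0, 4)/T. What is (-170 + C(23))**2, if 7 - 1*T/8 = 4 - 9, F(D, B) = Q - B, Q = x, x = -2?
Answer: 7403841/256 ≈ 28921.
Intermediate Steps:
Q = -2
F(D, B) = -2 - B
T = 96 (T = 56 - 8*(4 - 9) = 56 - 8*(-5) = 56 + 40 = 96)
C(h) = -1/16 (C(h) = (-2 - 1*4)/96 = (-2 - 4)*(1/96) = -6*1/96 = -1/16)
(-170 + C(23))**2 = (-170 - 1/16)**2 = (-2721/16)**2 = 7403841/256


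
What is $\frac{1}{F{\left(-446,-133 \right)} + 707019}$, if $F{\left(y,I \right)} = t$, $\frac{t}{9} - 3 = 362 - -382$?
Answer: $\frac{1}{713742} \approx 1.4011 \cdot 10^{-6}$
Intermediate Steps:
$t = 6723$ ($t = 27 + 9 \left(362 - -382\right) = 27 + 9 \left(362 + 382\right) = 27 + 9 \cdot 744 = 27 + 6696 = 6723$)
$F{\left(y,I \right)} = 6723$
$\frac{1}{F{\left(-446,-133 \right)} + 707019} = \frac{1}{6723 + 707019} = \frac{1}{713742}$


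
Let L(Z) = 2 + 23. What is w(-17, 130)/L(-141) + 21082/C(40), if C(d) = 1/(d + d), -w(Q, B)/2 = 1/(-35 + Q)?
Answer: 1096264001/650 ≈ 1.6866e+6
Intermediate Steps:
L(Z) = 25
w(Q, B) = -2/(-35 + Q)
C(d) = 1/(2*d)
w(-17, 130)/L(-141) + 21082/C(40) = -2/(-35 - 17)/25 + 21082/(((½)/40)) = -2/(-52)*(1/25) + 21082/(((½)*(1/40))) = -2*(-1/52)*(1/25) + 21082/(1/80) = (1/26)*(1/25) + 21082*80 = 1/650 + 1686560 = 1096264001/650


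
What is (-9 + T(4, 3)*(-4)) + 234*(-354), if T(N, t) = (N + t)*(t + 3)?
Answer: -83013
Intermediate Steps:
T(N, t) = (3 + t)*(N + t) (T(N, t) = (N + t)*(3 + t) = (3 + t)*(N + t))
(-9 + T(4, 3)*(-4)) + 234*(-354) = (-9 + (3**2 + 3*4 + 3*3 + 4*3)*(-4)) + 234*(-354) = (-9 + (9 + 12 + 9 + 12)*(-4)) - 82836 = (-9 + 42*(-4)) - 82836 = (-9 - 168) - 82836 = -177 - 82836 = -83013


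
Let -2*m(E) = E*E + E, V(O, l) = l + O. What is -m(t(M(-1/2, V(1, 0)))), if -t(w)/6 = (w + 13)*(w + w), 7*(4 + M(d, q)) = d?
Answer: 228969000/2401 ≈ 95364.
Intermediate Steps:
V(O, l) = O + l
M(d, q) = -4 + d/7
t(w) = -12*w*(13 + w) (t(w) = -6*(w + 13)*(w + w) = -6*(13 + w)*2*w = -12*w*(13 + w))
m(E) = -E/2 - E²/2 (m(E) = -(E*E + E)/2 = -(E² + E)/2 = -(E + E²)/2 = -E/2 - E²/2)
-m(t(M(-1/2, V(1, 0)))) = -(-1)*(-12*(-4 + (-1/2)/7)*(13 + (-4 + (-1/2)/7)))*(1 - 12*(-4 + (-1/2)/7)*(13 + (-4 + (-1/2)/7)))/2 = -(-1)*(-12*(-4 + (-1*½)/7)*(13 + (-4 + (-1*½)/7)))*(1 - 12*(-4 + (-1*½)/7)*(13 + (-4 + (-1*½)/7)))/2 = -(-1)*(-12*(-4 + (⅐)*(-½))*(13 + (-4 + (⅐)*(-½))))*(1 - 12*(-4 + (⅐)*(-½))*(13 + (-4 + (⅐)*(-½))))/2 = -(-1)*(-12*(-4 - 1/14)*(13 + (-4 - 1/14)))*(1 - 12*(-4 - 1/14)*(13 + (-4 - 1/14)))/2 = -(-1)*(-12*(-57/14)*(13 - 57/14))*(1 - 12*(-57/14)*(13 - 57/14))/2 = -(-1)*(-12*(-57/14)*125/14)*(1 - 12*(-57/14)*125/14)/2 = -(-1)*21375*(1 + 21375/49)/(2*49) = -(-1)*21375*21424/(2*49*49) = -1*(-228969000/2401) = 228969000/2401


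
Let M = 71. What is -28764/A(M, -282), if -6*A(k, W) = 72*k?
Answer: 2397/71 ≈ 33.761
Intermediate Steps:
A(k, W) = -12*k
-28764/A(M, -282) = -28764/((-12*71)) = -28764/(-852) = -28764*(-1/852) = 2397/71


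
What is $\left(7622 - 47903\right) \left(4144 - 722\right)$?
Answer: $-137841582$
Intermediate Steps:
$\left(7622 - 47903\right) \left(4144 - 722\right) = - 40281 \left(4144 - 722\right) = \left(-40281\right) 3422 = -137841582$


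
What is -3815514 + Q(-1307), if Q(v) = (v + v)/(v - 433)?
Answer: -3319495873/870 ≈ -3.8155e+6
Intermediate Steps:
Q(v) = 2*v/(-433 + v) (Q(v) = (2*v)/(-433 + v) = 2*v/(-433 + v))
-3815514 + Q(-1307) = -3815514 + 2*(-1307)/(-433 - 1307) = -3815514 + 2*(-1307)/(-1740) = -3815514 + 2*(-1307)*(-1/1740) = -3815514 + 1307/870 = -3319495873/870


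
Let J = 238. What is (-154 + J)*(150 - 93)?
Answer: 4788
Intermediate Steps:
(-154 + J)*(150 - 93) = (-154 + 238)*(150 - 93) = 84*57 = 4788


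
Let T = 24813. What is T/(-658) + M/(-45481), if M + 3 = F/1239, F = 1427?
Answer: -199747834121/5296990146 ≈ -37.710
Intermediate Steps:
M = -2290/1239 (M = -3 + 1427/1239 = -2290/1239 ≈ -1.8483)
T/(-658) + M/(-45481) = 24813/(-658) - 2290/1239/(-45481) = 24813*(-1/658) - 2290/1239*(-1/45481) = -24813/658 + 2290/56350959 = -199747834121/5296990146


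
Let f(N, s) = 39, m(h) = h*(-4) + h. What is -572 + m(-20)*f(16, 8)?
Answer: 1768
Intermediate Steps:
m(h) = -3*h (m(h) = -4*h + h = -3*h)
-572 + m(-20)*f(16, 8) = -572 - 3*(-20)*39 = -572 + 60*39 = -572 + 2340 = 1768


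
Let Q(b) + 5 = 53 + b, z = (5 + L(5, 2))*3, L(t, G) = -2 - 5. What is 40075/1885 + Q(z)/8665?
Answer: 69465809/3266705 ≈ 21.265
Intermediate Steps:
L(t, G) = -7
z = -6 (z = (5 - 7)*3 = -2*3 = -6)
Q(b) = 48 + b (Q(b) = -5 + (53 + b) = 48 + b)
40075/1885 + Q(z)/8665 = 40075/1885 + (48 - 6)/8665 = 40075*(1/1885) + 42*(1/8665) = 8015/377 + 42/8665 = 69465809/3266705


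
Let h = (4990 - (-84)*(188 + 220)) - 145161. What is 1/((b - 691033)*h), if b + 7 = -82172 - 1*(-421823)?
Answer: 1/37211743711 ≈ 2.6873e-11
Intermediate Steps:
b = 339644 (b = -7 + (-82172 - 1*(-421823)) = -7 + (-82172 + 421823) = -7 + 339651 = 339644)
h = -105899 (h = (4990 - (-84)*408) - 145161 = (4990 - 1*(-34272)) - 145161 = (4990 + 34272) - 145161 = 39262 - 145161 = -105899)
1/((b - 691033)*h) = 1/((339644 - 691033)*(-105899)) = -1/105899/(-351389) = -1/351389*(-1/105899) = 1/37211743711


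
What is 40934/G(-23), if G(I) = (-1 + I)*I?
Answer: 20467/276 ≈ 74.156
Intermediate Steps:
G(I) = I*(-1 + I)
40934/G(-23) = 40934/((-23*(-1 - 23))) = 40934/((-23*(-24))) = 40934/552 = 40934*(1/552) = 20467/276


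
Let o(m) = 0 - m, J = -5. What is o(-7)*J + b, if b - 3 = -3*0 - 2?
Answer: -34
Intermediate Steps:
o(m) = -m
b = 1 (b = 3 + (-3*0 - 2) = 3 + (0 - 2) = 3 - 2 = 1)
o(-7)*J + b = -1*(-7)*(-5) + 1 = 7*(-5) + 1 = -35 + 1 = -34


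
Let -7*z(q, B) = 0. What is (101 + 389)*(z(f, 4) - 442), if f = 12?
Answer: -216580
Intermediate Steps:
z(q, B) = 0 (z(q, B) = -⅐*0 = 0)
(101 + 389)*(z(f, 4) - 442) = (101 + 389)*(0 - 442) = 490*(-442) = -216580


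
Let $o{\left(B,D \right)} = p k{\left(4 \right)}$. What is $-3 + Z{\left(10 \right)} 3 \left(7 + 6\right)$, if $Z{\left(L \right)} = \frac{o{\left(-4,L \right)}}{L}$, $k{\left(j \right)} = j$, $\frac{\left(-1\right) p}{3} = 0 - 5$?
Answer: $231$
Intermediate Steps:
$p = 15$ ($p = - 3 \left(0 - 5\right) = \left(-3\right) \left(-5\right) = 15$)
$o{\left(B,D \right)} = 60$ ($o{\left(B,D \right)} = 15 \cdot 4 = 60$)
$Z{\left(L \right)} = \frac{60}{L}$
$-3 + Z{\left(10 \right)} 3 \left(7 + 6\right) = -3 + \frac{60}{10} \cdot 3 \left(7 + 6\right) = -3 + 60 \cdot \frac{1}{10} \cdot 3 \cdot 13 = -3 + 6 \cdot 39 = -3 + 234 = 231$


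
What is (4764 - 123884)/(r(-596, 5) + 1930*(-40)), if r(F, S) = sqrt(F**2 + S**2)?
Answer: 9196064000/5959484759 + 119120*sqrt(355241)/5959484759 ≈ 1.5550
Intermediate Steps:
(4764 - 123884)/(r(-596, 5) + 1930*(-40)) = (4764 - 123884)/(sqrt((-596)**2 + 5**2) + 1930*(-40)) = -119120/(sqrt(355216 + 25) - 77200) = -119120/(sqrt(355241) - 77200) = -119120/(-77200 + sqrt(355241))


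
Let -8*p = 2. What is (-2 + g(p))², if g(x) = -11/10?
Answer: 961/100 ≈ 9.6100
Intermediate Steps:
p = -¼ (p = -⅛*2 = -¼ ≈ -0.25000)
g(x) = -11/10 (g(x) = -11*⅒ = -11/10)
(-2 + g(p))² = (-2 - 11/10)² = (-31/10)² = 961/100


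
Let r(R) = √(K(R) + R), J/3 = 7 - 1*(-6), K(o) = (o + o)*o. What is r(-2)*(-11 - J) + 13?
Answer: 13 - 50*√6 ≈ -109.47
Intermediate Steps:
K(o) = 2*o² (K(o) = (2*o)*o = 2*o²)
J = 39 (J = 3*(7 - 1*(-6)) = 3*(7 + 6) = 3*13 = 39)
r(R) = √(R + 2*R²) (r(R) = √(2*R² + R) = √(R + 2*R²))
r(-2)*(-11 - J) + 13 = √(-2*(1 + 2*(-2)))*(-11 - 1*39) + 13 = √(-2*(1 - 4))*(-11 - 39) + 13 = √(-2*(-3))*(-50) + 13 = √6*(-50) + 13 = -50*√6 + 13 = 13 - 50*√6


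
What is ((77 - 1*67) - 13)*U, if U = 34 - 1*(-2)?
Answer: -108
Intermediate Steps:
U = 36 (U = 34 + 2 = 36)
((77 - 1*67) - 13)*U = ((77 - 1*67) - 13)*36 = ((77 - 67) - 13)*36 = (10 - 13)*36 = -3*36 = -108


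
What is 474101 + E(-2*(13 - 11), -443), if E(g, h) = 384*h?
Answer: 303989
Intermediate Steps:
474101 + E(-2*(13 - 11), -443) = 474101 + 384*(-443) = 474101 - 170112 = 303989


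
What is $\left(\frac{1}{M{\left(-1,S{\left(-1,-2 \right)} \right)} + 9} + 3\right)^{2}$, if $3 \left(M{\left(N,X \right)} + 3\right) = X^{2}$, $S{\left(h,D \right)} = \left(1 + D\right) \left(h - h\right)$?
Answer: $\frac{361}{36} \approx 10.028$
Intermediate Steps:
$S{\left(h,D \right)} = 0$ ($S{\left(h,D \right)} = \left(1 + D\right) 0 = 0$)
$M{\left(N,X \right)} = -3 + \frac{X^{2}}{3}$
$\left(\frac{1}{M{\left(-1,S{\left(-1,-2 \right)} \right)} + 9} + 3\right)^{2} = \left(\frac{1}{\left(-3 + \frac{0^{2}}{3}\right) + 9} + 3\right)^{2} = \left(\frac{1}{\left(-3 + \frac{1}{3} \cdot 0\right) + 9} + 3\right)^{2} = \left(\frac{1}{\left(-3 + 0\right) + 9} + 3\right)^{2} = \left(\frac{1}{-3 + 9} + 3\right)^{2} = \left(\frac{1}{6} + 3\right)^{2} = \left(\frac{19}{6}\right)^{2} = \frac{361}{36}$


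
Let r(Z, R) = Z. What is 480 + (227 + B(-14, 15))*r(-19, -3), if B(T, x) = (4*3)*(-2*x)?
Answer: 3007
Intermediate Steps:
B(T, x) = -24*x (B(T, x) = 12*(-2*x) = -24*x)
480 + (227 + B(-14, 15))*r(-19, -3) = 480 + (227 - 24*15)*(-19) = 480 + (227 - 360)*(-19) = 480 - 133*(-19) = 480 + 2527 = 3007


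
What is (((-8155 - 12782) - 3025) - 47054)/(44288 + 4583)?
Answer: -71016/48871 ≈ -1.4531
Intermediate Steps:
(((-8155 - 12782) - 3025) - 47054)/(44288 + 4583) = ((-20937 - 3025) - 47054)/48871 = (-23962 - 47054)*(1/48871) = -71016*1/48871 = -71016/48871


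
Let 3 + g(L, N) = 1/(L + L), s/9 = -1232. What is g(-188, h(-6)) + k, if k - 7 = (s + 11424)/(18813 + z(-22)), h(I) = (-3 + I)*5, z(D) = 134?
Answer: 28603677/7124072 ≈ 4.0151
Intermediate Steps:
s = -11088 (s = 9*(-1232) = -11088)
h(I) = -15 + 5*I
g(L, N) = -3 + 1/(2*L) (g(L, N) = -3 + 1/(L + L) = -3 + 1/(2*L))
k = 132965/18947 (k = 7 + (-11088 + 11424)/(18813 + 134) = 7 + 336/18947 = 132965/18947 ≈ 7.0177)
g(-188, h(-6)) + k = (-3 + (1/2)/(-188)) + 132965/18947 = (-3 + (1/2)*(-1/188)) + 132965/18947 = (-3 - 1/376) + 132965/18947 = -1129/376 + 132965/18947 = 28603677/7124072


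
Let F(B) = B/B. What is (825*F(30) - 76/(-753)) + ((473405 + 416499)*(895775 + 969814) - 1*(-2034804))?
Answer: 1250128453261081/753 ≈ 1.6602e+12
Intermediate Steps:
F(B) = 1
(825*F(30) - 76/(-753)) + ((473405 + 416499)*(895775 + 969814) - 1*(-2034804)) = (825*1 - 76/(-753)) + ((473405 + 416499)*(895775 + 969814) - 1*(-2034804)) = (825 - 76*(-1/753)) + (889904*1865589 + 2034804) = (825 + 76/753) + (1660195113456 + 2034804) = 621301/753 + 1660197148260 = 1250128453261081/753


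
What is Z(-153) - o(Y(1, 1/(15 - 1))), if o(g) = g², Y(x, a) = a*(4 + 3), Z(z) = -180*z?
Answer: 110159/4 ≈ 27540.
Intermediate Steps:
Y(x, a) = 7*a (Y(x, a) = a*7 = 7*a)
Z(-153) - o(Y(1, 1/(15 - 1))) = -180*(-153) - (7/(15 - 1))² = 27540 - (7/14)² = 27540 - (7*(1/14))² = 27540 - (½)² = 27540 - 1*¼ = 27540 - ¼ = 110159/4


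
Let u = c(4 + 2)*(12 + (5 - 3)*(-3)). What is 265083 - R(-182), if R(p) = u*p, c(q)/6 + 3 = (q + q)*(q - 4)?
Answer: 402675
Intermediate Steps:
c(q) = -18 + 12*q*(-4 + q) (c(q) = -18 + 6*((q + q)*(q - 4)) = -18 + 6*((2*q)*(-4 + q)) = -18 + 6*(2*q*(-4 + q)) = -18 + 12*q*(-4 + q))
u = 756 (u = (-18 - 48*(4 + 2) + 12*(4 + 2)²)*(12 + (5 - 3)*(-3)) = (-18 - 48*6 + 12*6²)*(12 + 2*(-3)) = (-18 - 288 + 12*36)*(12 - 6) = (-18 - 288 + 432)*6 = 126*6 = 756)
R(p) = 756*p
265083 - R(-182) = 265083 - 756*(-182) = 265083 - 1*(-137592) = 265083 + 137592 = 402675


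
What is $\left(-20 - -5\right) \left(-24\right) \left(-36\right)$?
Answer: $-12960$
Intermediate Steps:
$\left(-20 - -5\right) \left(-24\right) \left(-36\right) = \left(-20 + 5\right) \left(-24\right) \left(-36\right) = \left(-15\right) \left(-24\right) \left(-36\right) = 360 \left(-36\right) = -12960$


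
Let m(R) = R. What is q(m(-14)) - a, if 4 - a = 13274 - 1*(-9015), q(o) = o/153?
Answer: 3409591/153 ≈ 22285.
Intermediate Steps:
q(o) = o/153 (q(o) = o*(1/153) = o/153)
a = -22285 (a = 4 - (13274 - 1*(-9015)) = 4 - (13274 + 9015) = 4 - 1*22289 = 4 - 22289 = -22285)
q(m(-14)) - a = (1/153)*(-14) - 1*(-22285) = -14/153 + 22285 = 3409591/153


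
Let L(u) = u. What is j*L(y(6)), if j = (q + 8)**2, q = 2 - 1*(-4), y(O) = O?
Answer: 1176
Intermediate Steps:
q = 6 (q = 2 + 4 = 6)
j = 196 (j = (6 + 8)**2 = 14**2 = 196)
j*L(y(6)) = 196*6 = 1176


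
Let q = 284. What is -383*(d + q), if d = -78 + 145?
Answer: -134433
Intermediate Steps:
d = 67
-383*(d + q) = -383*(67 + 284) = -383*351 = -134433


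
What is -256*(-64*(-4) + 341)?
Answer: -152832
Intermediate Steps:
-256*(-64*(-4) + 341) = -256*(256 + 341) = -256*597 = -152832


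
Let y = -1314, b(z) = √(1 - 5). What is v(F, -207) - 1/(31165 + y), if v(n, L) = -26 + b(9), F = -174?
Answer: -776127/29851 + 2*I ≈ -26.0 + 2.0*I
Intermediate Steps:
b(z) = 2*I (b(z) = √(-4) = 2*I)
v(n, L) = -26 + 2*I
v(F, -207) - 1/(31165 + y) = (-26 + 2*I) - 1/(31165 - 1314) = (-26 + 2*I) - 1/29851 = -776127/29851 + 2*I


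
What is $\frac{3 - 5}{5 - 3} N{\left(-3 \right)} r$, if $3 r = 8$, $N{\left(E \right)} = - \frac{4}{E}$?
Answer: $- \frac{32}{9} \approx -3.5556$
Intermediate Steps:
$r = \frac{8}{3}$ ($r = \frac{1}{3} \cdot 8 = \frac{8}{3} \approx 2.6667$)
$\frac{3 - 5}{5 - 3} N{\left(-3 \right)} r = \frac{3 - 5}{5 - 3} \left(- \frac{4}{-3}\right) \frac{8}{3} = - \frac{2}{2} \left(\left(-4\right) \left(- \frac{1}{3}\right)\right) \frac{8}{3} = \left(-2\right) \frac{1}{2} \cdot \frac{4}{3} \cdot \frac{8}{3} = \left(-1\right) \frac{4}{3} \cdot \frac{8}{3} = \left(- \frac{4}{3}\right) \frac{8}{3} = - \frac{32}{9}$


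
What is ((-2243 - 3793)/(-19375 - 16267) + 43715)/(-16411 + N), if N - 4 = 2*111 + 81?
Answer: -779048033/286989384 ≈ -2.7146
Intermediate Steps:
N = 307 (N = 4 + (2*111 + 81) = 4 + (222 + 81) = 4 + 303 = 307)
((-2243 - 3793)/(-19375 - 16267) + 43715)/(-16411 + N) = ((-2243 - 3793)/(-19375 - 16267) + 43715)/(-16411 + 307) = (-6036/(-35642) + 43715)/(-16104) = (-6036*(-1/35642) + 43715)*(-1/16104) = (3018/17821 + 43715)*(-1/16104) = (779048033/17821)*(-1/16104) = -779048033/286989384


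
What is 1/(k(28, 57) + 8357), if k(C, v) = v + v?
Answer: 1/8471 ≈ 0.00011805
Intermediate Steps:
k(C, v) = 2*v
1/(k(28, 57) + 8357) = 1/(2*57 + 8357) = 1/(114 + 8357) = 1/8471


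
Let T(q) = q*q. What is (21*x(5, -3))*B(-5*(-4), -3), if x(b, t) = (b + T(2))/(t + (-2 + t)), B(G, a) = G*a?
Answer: 2835/2 ≈ 1417.5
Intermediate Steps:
T(q) = q²
x(b, t) = (4 + b)/(-2 + 2*t) (x(b, t) = (b + 2²)/(t + (-2 + t)) = (b + 4)/(-2 + 2*t) = (4 + b)/(-2 + 2*t))
(21*x(5, -3))*B(-5*(-4), -3) = (21*((4 + 5)/(2*(-1 - 3))))*(-5*(-4)*(-3)) = (21*((½)*9/(-4)))*(20*(-3)) = (21*((½)*(-¼)*9))*(-60) = (21*(-9/8))*(-60) = -189/8*(-60) = 2835/2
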